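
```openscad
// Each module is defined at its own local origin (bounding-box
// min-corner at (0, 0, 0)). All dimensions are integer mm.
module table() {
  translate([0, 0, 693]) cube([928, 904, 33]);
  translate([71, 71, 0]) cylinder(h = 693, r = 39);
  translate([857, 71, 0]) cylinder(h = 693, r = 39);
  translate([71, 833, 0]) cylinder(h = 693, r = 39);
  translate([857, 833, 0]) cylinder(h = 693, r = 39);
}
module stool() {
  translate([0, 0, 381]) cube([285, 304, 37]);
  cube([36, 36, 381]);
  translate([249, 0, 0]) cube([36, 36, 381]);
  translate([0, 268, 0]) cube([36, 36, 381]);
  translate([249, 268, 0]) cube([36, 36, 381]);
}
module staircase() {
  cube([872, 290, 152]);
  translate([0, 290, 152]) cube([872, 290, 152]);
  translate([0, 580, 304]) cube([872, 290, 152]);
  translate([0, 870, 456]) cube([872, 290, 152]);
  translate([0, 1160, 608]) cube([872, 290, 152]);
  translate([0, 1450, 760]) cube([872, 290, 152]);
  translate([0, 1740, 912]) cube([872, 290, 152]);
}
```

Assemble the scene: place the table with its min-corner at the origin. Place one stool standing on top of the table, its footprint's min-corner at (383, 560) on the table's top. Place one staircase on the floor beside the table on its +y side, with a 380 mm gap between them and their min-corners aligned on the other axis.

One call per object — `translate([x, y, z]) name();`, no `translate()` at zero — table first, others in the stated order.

table();
translate([383, 560, 726]) stool();
translate([0, 1284, 0]) staircase();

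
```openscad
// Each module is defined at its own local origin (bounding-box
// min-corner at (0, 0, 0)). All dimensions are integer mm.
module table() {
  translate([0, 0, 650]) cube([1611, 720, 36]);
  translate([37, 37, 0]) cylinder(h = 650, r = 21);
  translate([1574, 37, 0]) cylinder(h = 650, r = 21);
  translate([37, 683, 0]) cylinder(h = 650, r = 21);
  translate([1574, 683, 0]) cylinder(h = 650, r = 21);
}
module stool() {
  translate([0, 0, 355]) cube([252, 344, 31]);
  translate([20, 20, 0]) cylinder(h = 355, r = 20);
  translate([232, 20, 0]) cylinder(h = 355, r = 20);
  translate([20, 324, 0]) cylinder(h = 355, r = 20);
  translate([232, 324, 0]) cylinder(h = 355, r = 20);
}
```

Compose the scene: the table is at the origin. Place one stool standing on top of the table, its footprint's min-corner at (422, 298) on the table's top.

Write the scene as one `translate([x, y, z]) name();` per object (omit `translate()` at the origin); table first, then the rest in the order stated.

table();
translate([422, 298, 686]) stool();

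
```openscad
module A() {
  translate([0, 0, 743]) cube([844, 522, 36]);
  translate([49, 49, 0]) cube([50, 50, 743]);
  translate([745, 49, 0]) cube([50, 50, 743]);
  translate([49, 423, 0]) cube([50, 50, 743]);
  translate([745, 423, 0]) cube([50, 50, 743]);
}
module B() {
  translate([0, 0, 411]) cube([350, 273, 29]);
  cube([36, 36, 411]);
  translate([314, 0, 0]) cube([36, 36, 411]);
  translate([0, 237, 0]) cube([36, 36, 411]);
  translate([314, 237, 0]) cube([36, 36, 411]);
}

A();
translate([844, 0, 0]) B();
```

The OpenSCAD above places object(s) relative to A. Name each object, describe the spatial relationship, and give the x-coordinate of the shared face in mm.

A is a table. B is a stool. The stool is against the table's +x side, with their −y faces flush. The x-coordinate of the shared face is 844 mm.

The table's +x face and the stool's −x face are both at x = 844 mm.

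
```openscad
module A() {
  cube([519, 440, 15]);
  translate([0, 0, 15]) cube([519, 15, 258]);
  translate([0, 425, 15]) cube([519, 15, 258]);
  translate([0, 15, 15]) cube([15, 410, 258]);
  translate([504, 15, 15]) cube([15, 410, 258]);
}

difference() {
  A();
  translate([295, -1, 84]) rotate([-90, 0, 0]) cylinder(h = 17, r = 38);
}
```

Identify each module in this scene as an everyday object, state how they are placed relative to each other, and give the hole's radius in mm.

A is an open box. The open box has a circular hole through its front wall. The hole's radius is 38 mm.

The subtracted cylinder has r = 38 mm.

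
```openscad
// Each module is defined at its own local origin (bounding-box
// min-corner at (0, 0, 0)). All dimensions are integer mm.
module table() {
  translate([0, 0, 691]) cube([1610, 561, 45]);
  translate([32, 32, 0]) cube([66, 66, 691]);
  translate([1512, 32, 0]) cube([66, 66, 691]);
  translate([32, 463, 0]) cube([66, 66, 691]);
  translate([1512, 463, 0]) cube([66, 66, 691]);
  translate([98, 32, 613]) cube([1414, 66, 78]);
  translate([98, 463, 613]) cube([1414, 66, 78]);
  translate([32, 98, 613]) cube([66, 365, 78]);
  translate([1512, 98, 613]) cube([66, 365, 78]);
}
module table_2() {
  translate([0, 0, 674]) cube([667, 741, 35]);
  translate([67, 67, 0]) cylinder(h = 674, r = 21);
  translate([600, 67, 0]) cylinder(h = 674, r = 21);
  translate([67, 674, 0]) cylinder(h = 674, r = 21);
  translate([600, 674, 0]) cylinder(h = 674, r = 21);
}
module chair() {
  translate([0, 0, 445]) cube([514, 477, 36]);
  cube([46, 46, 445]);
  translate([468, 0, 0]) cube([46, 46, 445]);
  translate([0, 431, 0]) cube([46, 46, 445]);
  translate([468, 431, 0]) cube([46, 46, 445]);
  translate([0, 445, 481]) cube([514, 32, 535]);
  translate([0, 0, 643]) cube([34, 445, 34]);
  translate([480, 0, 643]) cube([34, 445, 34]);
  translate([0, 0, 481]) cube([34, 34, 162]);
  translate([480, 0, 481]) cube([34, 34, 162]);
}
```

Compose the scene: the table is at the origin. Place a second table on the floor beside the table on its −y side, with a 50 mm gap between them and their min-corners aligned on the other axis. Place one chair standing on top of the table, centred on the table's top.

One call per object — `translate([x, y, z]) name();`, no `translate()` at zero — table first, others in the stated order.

table();
translate([0, -791, 0]) table_2();
translate([548, 42, 736]) chair();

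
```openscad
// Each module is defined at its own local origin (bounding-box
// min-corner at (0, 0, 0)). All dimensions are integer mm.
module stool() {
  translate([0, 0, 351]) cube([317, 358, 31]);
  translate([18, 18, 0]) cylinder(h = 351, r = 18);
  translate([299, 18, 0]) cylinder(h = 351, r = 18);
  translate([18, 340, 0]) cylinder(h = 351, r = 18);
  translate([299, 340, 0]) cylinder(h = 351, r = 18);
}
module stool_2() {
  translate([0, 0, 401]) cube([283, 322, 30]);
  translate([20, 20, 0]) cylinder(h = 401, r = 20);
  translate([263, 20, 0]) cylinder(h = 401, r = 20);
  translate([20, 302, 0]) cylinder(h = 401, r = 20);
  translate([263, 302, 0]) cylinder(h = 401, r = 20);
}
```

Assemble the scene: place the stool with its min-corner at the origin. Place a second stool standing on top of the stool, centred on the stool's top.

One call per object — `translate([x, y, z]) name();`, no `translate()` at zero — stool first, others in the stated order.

stool();
translate([17, 18, 382]) stool_2();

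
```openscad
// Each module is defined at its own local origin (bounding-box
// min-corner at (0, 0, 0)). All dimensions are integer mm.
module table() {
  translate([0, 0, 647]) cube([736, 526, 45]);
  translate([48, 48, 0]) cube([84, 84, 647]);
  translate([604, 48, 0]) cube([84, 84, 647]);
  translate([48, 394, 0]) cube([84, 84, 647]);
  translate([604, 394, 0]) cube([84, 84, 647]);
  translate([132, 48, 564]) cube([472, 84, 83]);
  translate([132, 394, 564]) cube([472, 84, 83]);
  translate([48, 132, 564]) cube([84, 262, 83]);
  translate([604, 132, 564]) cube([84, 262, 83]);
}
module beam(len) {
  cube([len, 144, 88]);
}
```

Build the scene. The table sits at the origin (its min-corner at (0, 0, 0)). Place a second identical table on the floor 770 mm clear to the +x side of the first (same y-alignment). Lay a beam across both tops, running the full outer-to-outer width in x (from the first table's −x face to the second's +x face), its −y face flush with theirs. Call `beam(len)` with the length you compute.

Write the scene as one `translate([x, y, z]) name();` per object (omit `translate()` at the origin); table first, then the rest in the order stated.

table();
translate([1506, 0, 0]) table();
translate([0, 0, 692]) beam(2242);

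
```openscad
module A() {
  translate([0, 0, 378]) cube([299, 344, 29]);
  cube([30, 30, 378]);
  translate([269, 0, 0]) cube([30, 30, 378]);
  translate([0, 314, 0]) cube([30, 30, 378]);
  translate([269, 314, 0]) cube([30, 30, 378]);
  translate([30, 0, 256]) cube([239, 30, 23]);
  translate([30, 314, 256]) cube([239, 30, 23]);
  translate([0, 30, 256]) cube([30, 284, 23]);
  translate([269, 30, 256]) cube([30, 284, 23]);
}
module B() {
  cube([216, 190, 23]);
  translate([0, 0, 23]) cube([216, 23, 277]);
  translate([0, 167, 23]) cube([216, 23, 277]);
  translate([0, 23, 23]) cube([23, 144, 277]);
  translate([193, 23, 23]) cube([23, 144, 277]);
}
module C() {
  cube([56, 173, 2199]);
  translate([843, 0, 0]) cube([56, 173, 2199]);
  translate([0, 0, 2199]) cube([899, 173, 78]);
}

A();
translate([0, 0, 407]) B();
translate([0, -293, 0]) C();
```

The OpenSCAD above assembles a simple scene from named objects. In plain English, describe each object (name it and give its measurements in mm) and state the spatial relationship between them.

A is a four-legged stool. The seat is a 299×344×29 mm slab whose top surface is at z = 407 mm; four square legs, each 30×30 mm in cross-section, run from the floor (z = 0) to the underside of the seat, each flush with a corner of the seat. Four stretchers, 30 mm wide and 23 mm tall, connect adjacent legs with their undersides at z = 256 mm, each running between the inner faces of the legs it joins and aligned with the legs' outer faces on the other axis.

B is an open storage box with external size 216×190×300 mm and wall thickness 23 mm (the base is also 23 mm thick). The base covers the whole footprint; the four walls stand on the base, with the y-facing walls full-width and the x-facing walls fitting between their inner faces.

C is a door frame. The clear opening is 787 mm wide and 2199 mm high. Two 56 mm wide jambs, 173 mm deep, stand either side of the opening from the floor to the top of the opening. A 78 mm thick head sits across the top of both jambs, spanning the full outside width of the frame.

The open box is on top of the stool. The door frame is on the floor beside the stool on its −y side.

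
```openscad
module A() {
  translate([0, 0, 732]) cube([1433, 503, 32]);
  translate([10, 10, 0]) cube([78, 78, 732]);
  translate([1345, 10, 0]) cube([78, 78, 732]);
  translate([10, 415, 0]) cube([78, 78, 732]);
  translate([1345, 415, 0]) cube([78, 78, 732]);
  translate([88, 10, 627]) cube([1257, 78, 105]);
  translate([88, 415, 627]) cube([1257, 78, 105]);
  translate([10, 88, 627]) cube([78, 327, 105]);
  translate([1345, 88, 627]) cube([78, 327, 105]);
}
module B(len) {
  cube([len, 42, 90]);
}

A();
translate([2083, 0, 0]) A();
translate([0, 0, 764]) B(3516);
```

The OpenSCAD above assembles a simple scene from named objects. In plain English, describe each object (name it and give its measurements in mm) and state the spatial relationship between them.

A is a rectangular dining table. The top is 1433×503×32 mm with its upper surface at z = 764 mm. It stands on four 78×78 mm square legs, each inset 10 mm from the nearest pair of top edges, running from the floor to the underside of the top. Four apron rails, 78 mm thick and 105 mm tall, run between adjacent legs with their top edges flush with the underside of the top and their outer faces flush with the legs' outer faces.

B is a rectangular beam 3516 mm long (x), 42 mm deep (y), 90 mm thick (z).

The beam spans the tops of two tables placed 650 mm apart, resting at z = 764 mm.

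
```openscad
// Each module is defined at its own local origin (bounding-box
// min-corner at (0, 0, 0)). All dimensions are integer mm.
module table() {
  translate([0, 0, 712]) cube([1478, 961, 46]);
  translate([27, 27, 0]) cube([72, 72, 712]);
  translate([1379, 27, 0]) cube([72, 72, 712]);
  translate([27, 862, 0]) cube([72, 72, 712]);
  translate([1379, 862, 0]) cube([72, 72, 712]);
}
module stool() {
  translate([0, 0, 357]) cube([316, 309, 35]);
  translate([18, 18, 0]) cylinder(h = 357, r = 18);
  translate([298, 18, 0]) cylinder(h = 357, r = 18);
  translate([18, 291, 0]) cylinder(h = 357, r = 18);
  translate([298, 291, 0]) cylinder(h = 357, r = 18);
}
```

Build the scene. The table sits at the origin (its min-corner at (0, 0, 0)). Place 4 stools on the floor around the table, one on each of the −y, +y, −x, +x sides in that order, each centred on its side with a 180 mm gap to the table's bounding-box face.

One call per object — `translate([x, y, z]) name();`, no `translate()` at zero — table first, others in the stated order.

table();
translate([581, -489, 0]) stool();
translate([581, 1141, 0]) stool();
translate([-496, 326, 0]) stool();
translate([1658, 326, 0]) stool();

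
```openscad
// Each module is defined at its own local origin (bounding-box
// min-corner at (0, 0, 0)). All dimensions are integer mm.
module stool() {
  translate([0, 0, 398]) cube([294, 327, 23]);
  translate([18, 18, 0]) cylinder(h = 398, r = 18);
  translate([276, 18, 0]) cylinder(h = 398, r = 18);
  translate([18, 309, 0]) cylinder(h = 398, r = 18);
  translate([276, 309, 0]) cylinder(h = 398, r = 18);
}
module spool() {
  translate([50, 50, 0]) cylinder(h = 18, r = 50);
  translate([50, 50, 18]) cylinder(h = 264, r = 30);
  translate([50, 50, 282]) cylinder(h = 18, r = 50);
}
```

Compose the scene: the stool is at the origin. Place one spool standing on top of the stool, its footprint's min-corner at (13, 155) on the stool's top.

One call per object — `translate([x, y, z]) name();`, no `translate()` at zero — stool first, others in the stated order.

stool();
translate([13, 155, 421]) spool();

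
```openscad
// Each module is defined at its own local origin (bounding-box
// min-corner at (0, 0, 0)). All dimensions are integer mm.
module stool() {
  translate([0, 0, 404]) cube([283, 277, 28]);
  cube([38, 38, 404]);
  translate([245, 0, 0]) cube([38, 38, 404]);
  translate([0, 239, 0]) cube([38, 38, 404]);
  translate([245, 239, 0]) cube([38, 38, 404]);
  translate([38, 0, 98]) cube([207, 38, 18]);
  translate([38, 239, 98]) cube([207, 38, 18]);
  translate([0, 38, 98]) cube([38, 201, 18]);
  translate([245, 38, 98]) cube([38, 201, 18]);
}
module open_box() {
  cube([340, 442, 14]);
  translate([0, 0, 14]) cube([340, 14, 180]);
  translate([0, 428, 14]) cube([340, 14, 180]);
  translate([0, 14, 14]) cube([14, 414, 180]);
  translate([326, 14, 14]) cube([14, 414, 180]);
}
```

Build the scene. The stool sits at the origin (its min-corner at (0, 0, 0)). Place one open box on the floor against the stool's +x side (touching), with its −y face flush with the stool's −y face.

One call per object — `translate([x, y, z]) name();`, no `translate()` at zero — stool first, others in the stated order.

stool();
translate([283, 0, 0]) open_box();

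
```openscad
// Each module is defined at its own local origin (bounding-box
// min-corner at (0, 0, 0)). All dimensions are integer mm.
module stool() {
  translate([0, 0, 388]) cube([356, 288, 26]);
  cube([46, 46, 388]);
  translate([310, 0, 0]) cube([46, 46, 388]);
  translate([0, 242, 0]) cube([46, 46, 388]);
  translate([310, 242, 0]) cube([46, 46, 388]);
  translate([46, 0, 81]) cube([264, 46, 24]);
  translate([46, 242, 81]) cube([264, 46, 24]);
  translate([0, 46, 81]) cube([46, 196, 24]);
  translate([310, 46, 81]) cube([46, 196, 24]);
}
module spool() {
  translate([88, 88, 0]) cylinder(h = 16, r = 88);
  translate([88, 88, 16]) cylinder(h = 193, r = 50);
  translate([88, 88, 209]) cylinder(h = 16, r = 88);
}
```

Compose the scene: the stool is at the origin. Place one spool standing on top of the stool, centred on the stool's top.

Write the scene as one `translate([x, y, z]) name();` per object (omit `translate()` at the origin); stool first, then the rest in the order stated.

stool();
translate([90, 56, 414]) spool();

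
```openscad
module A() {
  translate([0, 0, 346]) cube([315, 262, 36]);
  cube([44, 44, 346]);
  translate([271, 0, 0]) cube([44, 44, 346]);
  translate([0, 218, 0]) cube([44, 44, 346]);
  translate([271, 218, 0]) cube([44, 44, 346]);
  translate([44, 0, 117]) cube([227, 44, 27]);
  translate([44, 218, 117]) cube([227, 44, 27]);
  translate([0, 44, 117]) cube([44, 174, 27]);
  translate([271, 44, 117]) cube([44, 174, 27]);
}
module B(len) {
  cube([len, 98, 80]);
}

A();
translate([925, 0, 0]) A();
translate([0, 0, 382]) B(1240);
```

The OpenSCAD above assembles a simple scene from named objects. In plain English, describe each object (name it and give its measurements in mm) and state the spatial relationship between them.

A is a four-legged stool. The seat is a 315×262×36 mm slab whose top surface is at z = 382 mm; four square legs, each 44×44 mm in cross-section, run from the floor (z = 0) to the underside of the seat, each flush with a corner of the seat. Four stretchers, 44 mm wide and 27 mm tall, connect adjacent legs with their undersides at z = 117 mm, each running between the inner faces of the legs it joins and aligned with the legs' outer faces on the other axis.

B is a rectangular beam 1240 mm long (x), 98 mm deep (y), 80 mm thick (z).

The beam spans the tops of two stools placed 610 mm apart, resting at z = 382 mm.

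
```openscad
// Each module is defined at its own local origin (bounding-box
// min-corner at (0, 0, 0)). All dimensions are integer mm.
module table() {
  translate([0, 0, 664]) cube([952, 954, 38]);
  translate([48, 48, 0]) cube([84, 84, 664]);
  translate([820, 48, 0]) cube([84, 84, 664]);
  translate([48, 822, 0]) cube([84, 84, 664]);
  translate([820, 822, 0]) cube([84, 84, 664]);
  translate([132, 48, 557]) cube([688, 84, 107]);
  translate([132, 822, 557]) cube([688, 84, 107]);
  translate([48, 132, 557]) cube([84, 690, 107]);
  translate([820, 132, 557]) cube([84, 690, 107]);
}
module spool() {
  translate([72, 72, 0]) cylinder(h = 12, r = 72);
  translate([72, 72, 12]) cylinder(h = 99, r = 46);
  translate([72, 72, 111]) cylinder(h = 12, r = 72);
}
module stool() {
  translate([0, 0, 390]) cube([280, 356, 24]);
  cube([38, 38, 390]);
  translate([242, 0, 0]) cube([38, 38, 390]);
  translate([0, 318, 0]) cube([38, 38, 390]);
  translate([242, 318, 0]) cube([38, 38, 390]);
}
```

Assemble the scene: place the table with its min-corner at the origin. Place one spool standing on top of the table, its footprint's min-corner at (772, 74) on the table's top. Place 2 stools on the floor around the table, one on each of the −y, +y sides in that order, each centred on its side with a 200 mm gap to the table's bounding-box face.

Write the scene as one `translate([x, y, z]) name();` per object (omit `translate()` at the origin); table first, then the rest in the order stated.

table();
translate([772, 74, 702]) spool();
translate([336, -556, 0]) stool();
translate([336, 1154, 0]) stool();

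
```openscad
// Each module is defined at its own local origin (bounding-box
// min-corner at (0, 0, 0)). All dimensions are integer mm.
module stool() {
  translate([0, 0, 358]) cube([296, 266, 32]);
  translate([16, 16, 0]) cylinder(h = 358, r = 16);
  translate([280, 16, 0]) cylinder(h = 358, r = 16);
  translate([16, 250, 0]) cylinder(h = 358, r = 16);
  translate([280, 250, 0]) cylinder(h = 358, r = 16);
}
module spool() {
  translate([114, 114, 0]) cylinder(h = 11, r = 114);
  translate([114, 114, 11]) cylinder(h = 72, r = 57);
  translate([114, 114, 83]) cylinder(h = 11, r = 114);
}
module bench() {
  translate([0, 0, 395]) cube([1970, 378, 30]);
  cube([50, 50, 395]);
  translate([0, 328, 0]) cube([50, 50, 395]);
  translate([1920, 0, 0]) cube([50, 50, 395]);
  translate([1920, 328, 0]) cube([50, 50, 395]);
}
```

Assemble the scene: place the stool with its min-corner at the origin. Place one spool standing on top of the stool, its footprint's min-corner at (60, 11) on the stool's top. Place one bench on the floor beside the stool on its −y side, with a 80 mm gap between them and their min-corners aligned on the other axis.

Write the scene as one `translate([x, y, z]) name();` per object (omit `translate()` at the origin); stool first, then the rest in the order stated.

stool();
translate([60, 11, 390]) spool();
translate([0, -458, 0]) bench();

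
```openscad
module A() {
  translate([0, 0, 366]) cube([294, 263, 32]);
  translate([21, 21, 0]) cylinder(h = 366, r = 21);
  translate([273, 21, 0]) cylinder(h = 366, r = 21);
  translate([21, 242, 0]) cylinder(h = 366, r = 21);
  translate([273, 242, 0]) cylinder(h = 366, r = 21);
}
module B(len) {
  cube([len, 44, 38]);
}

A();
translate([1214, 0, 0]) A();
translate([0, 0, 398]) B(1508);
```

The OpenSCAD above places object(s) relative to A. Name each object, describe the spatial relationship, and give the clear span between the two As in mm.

A is a stool. B is a beam. A beam spans the tops of two stools. The clear span between the two stools is 920 mm.

Second stool starts at x = 1214; first ends at x = 294; clear span = 1214 − 294 = 920 mm.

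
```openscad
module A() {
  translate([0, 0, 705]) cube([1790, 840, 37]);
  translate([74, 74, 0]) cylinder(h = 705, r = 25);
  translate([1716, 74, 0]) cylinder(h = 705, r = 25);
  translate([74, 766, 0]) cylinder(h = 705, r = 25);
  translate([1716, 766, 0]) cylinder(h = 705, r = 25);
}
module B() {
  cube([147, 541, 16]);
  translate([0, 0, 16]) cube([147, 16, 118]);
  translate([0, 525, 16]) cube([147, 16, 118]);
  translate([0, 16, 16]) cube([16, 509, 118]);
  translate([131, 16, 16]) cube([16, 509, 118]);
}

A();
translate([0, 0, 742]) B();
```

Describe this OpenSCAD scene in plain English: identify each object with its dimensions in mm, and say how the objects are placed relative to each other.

A is a table: top 1790 mm (x) × 840 mm (y), 37 mm thick, upper face at z = 742 mm, on four round legs of 50 mm diameter, each leg's bounding box inset 49 mm from the nearest pair of top edges, running from z = 0 to the bottom of the top.

B is an open storage box with external size 147×541×134 mm and wall thickness 16 mm (the base is also 16 mm thick). The base covers the whole footprint; the four walls stand on the base, with the y-facing walls full-width and the x-facing walls fitting between their inner faces.

The open box is on top of the table.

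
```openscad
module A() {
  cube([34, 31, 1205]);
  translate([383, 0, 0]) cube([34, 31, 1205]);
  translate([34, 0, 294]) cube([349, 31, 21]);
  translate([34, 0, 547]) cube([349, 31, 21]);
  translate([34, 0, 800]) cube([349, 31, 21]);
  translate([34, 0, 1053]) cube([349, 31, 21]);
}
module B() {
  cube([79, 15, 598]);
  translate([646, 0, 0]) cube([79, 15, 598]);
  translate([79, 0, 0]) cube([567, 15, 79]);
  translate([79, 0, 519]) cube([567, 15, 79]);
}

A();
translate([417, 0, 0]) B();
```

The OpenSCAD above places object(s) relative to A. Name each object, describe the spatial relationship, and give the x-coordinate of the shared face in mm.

The ladder's +x face and the picture frame's −x face are both at x = 417 mm.

A is a ladder. B is a picture frame. The picture frame is against the ladder's +x side, with their −y faces flush. The x-coordinate of the shared face is 417 mm.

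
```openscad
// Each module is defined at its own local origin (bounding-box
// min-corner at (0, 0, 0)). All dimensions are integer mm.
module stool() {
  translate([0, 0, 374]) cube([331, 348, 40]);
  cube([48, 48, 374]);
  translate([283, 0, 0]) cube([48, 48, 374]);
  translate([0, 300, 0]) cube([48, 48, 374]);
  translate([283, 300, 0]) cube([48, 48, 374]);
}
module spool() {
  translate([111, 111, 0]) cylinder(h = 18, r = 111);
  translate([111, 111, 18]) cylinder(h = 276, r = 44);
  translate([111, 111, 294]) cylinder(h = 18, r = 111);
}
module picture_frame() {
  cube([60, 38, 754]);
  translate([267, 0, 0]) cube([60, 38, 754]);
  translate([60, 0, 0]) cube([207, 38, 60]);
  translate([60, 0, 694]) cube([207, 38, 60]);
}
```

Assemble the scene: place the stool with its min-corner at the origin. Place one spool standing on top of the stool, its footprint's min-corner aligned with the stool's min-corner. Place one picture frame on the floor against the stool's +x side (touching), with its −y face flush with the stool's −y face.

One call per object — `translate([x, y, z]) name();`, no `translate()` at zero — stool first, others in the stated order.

stool();
translate([0, 0, 414]) spool();
translate([331, 0, 0]) picture_frame();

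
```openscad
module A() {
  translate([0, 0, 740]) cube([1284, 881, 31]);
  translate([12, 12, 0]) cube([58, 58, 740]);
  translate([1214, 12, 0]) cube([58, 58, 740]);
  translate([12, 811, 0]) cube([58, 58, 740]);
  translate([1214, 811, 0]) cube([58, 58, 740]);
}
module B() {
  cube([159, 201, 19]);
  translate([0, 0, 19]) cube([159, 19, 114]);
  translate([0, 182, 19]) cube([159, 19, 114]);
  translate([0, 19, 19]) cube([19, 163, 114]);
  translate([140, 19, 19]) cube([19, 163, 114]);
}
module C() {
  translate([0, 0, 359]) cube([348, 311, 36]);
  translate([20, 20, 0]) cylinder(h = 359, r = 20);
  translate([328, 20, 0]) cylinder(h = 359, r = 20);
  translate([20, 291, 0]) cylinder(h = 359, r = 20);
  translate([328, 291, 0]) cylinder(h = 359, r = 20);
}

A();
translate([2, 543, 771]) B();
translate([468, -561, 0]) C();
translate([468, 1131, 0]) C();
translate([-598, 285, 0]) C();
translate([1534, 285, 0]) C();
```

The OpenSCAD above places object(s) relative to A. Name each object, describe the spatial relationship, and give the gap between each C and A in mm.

A is a table. B is an open box. C is a stool. The open box is on top of the table. Four stools sit around the table at the −y, +y, −x, +x sides. The gap between each stool and the table is 250 mm.

Each stool's nearest face is 250 mm from the table's bounding box.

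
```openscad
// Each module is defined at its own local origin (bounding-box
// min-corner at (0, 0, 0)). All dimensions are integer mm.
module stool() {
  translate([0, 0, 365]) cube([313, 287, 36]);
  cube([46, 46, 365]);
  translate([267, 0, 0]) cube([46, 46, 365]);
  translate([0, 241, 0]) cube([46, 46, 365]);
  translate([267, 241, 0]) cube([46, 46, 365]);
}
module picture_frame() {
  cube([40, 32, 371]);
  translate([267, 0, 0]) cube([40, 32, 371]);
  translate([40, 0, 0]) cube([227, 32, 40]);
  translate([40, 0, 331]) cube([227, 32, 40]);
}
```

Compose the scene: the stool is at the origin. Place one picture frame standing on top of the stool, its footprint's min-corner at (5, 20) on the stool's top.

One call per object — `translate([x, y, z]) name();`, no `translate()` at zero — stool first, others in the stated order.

stool();
translate([5, 20, 401]) picture_frame();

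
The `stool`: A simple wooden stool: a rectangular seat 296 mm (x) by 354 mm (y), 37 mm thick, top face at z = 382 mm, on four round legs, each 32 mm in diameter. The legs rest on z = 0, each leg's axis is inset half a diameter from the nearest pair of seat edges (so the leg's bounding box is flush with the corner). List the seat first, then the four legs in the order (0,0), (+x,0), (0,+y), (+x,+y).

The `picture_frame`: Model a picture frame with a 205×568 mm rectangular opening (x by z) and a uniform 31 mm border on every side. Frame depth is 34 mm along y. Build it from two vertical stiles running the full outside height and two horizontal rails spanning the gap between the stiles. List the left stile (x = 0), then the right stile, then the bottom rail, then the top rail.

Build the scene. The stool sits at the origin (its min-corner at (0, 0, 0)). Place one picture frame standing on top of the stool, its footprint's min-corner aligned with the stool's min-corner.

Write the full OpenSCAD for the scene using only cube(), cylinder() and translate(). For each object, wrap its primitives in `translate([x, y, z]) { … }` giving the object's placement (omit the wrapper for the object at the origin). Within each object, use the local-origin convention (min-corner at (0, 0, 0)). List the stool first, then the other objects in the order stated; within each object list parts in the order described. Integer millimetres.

translate([0, 0, 345]) cube([296, 354, 37]);
translate([16, 16, 0]) cylinder(h = 345, r = 16);
translate([280, 16, 0]) cylinder(h = 345, r = 16);
translate([16, 338, 0]) cylinder(h = 345, r = 16);
translate([280, 338, 0]) cylinder(h = 345, r = 16);
translate([0, 0, 382]) {
  cube([31, 34, 630]);
  translate([236, 0, 0]) cube([31, 34, 630]);
  translate([31, 0, 0]) cube([205, 34, 31]);
  translate([31, 0, 599]) cube([205, 34, 31]);
}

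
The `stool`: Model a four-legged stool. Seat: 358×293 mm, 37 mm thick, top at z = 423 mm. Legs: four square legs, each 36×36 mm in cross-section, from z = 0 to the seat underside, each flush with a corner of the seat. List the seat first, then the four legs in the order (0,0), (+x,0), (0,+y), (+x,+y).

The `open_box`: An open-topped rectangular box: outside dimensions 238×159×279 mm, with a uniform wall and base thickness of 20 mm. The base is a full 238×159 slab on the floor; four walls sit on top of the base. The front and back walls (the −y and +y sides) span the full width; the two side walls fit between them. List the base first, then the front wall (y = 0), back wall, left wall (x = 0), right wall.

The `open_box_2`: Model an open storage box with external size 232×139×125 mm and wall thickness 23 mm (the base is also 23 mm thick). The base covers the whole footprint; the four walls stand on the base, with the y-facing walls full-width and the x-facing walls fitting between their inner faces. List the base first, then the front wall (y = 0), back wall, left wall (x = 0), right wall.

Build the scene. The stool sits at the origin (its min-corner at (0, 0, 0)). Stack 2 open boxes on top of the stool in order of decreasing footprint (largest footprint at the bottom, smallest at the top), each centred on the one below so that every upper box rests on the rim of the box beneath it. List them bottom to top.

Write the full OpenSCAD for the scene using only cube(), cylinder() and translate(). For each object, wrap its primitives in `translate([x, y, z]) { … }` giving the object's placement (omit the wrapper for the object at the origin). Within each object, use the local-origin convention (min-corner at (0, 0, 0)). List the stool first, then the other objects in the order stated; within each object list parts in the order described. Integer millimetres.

translate([0, 0, 386]) cube([358, 293, 37]);
cube([36, 36, 386]);
translate([322, 0, 0]) cube([36, 36, 386]);
translate([0, 257, 0]) cube([36, 36, 386]);
translate([322, 257, 0]) cube([36, 36, 386]);
translate([60, 67, 423]) {
  cube([238, 159, 20]);
  translate([0, 0, 20]) cube([238, 20, 259]);
  translate([0, 139, 20]) cube([238, 20, 259]);
  translate([0, 20, 20]) cube([20, 119, 259]);
  translate([218, 20, 20]) cube([20, 119, 259]);
}
translate([63, 77, 702]) {
  cube([232, 139, 23]);
  translate([0, 0, 23]) cube([232, 23, 102]);
  translate([0, 116, 23]) cube([232, 23, 102]);
  translate([0, 23, 23]) cube([23, 93, 102]);
  translate([209, 23, 23]) cube([23, 93, 102]);
}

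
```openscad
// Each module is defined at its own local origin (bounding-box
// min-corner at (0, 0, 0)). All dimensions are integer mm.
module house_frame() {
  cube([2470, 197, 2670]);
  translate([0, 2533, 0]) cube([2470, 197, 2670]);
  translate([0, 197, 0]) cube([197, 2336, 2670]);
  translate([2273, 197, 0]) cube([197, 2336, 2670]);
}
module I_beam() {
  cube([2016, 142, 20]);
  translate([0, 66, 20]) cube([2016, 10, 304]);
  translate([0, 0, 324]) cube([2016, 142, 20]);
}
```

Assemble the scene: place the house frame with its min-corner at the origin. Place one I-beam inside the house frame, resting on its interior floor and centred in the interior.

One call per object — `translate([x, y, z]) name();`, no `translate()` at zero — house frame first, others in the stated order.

house_frame();
translate([227, 1294, 0]) I_beam();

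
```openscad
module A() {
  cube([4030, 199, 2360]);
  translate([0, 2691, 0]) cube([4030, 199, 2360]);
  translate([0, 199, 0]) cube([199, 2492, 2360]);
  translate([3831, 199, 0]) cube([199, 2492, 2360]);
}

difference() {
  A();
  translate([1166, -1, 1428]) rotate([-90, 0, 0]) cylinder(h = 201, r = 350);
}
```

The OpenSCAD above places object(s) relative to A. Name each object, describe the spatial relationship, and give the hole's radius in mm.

A is a house frame. The house frame has a circular hole through its front wall. The hole's radius is 350 mm.

The subtracted cylinder has r = 350 mm.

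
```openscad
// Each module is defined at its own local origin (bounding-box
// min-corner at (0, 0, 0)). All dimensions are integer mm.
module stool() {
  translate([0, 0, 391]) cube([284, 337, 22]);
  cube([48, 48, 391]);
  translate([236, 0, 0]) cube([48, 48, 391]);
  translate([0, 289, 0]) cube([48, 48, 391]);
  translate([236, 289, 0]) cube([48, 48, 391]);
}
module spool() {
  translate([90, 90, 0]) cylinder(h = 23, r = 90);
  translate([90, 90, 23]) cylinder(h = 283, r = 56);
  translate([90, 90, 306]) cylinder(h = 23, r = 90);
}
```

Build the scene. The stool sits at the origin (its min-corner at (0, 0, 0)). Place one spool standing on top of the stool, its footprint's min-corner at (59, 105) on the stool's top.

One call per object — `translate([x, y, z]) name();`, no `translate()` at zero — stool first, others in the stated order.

stool();
translate([59, 105, 413]) spool();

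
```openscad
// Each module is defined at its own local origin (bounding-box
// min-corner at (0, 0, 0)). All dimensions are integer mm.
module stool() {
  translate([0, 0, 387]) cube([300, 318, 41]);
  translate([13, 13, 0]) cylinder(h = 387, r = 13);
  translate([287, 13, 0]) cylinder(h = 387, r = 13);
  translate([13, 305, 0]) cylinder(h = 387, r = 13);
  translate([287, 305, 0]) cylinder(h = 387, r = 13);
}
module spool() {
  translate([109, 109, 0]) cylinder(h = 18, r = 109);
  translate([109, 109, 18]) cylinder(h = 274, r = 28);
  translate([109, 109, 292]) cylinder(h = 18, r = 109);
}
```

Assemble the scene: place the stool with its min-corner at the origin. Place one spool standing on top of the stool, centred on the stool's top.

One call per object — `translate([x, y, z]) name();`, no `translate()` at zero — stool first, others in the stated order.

stool();
translate([41, 50, 428]) spool();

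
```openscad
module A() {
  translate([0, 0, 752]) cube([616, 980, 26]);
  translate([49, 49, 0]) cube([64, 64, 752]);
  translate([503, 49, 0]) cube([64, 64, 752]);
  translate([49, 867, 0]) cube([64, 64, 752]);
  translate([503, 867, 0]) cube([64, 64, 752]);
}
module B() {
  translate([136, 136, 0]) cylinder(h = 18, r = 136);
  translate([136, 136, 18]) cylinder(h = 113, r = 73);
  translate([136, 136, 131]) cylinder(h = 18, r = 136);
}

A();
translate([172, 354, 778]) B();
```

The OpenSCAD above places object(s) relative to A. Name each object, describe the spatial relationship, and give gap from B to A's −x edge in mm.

The spool's min-x is at 172; the table's min-x is 0; gap = 172 mm.

A is a table. B is a spool. The spool is on top of the table, centred. The gap from the spool to the table's −x edge is 172 mm.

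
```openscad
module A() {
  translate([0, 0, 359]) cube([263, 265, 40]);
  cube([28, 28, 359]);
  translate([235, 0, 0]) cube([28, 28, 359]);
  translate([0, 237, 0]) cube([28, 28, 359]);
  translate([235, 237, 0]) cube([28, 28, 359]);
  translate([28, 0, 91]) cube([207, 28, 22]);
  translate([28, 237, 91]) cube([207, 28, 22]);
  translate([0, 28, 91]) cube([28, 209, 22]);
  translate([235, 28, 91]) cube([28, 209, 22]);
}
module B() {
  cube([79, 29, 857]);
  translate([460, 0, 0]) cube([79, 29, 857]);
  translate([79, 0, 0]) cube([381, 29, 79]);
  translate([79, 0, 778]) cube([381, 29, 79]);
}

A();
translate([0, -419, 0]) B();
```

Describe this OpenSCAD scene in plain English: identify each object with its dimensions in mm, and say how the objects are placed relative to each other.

A is a simple wooden stool: a rectangular seat 263 mm (x) by 265 mm (y), 40 mm thick, top face at z = 399 mm, on four square legs, each 28×28 mm in cross-section. The legs rest on z = 0, each flush with a corner of the seat. Four stretchers, 28 mm wide and 22 mm tall, connect adjacent legs with their undersides at z = 91 mm, each running between the inner faces of the legs it joins and aligned with the legs' outer faces on the other axis.

B is a rectangular picture frame lying in the x–z plane (depth along y). The opening is 381 mm wide (x) by 699 mm tall (z), surrounded by a border 79 mm wide on all four sides. The frame is 29 mm deep and is made of two full-height vertical stiles with two horizontal rails fitted between them.

The picture frame is on the floor beside the stool on its −y side.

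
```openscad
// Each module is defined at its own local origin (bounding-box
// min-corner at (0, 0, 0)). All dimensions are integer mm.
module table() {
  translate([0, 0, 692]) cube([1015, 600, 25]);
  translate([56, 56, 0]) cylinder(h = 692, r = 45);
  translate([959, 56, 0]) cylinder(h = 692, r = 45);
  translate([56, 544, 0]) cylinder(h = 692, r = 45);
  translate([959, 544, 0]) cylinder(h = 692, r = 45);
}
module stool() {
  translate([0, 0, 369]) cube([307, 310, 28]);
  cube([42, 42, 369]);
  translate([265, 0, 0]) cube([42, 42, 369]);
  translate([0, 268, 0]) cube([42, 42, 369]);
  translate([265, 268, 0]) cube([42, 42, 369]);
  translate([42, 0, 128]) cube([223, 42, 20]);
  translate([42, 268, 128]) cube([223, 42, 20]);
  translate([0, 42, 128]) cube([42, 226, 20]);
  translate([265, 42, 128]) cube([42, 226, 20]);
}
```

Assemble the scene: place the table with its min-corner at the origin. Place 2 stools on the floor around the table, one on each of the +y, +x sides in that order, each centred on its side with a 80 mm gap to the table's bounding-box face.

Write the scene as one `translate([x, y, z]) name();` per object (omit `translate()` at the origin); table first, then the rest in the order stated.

table();
translate([354, 680, 0]) stool();
translate([1095, 145, 0]) stool();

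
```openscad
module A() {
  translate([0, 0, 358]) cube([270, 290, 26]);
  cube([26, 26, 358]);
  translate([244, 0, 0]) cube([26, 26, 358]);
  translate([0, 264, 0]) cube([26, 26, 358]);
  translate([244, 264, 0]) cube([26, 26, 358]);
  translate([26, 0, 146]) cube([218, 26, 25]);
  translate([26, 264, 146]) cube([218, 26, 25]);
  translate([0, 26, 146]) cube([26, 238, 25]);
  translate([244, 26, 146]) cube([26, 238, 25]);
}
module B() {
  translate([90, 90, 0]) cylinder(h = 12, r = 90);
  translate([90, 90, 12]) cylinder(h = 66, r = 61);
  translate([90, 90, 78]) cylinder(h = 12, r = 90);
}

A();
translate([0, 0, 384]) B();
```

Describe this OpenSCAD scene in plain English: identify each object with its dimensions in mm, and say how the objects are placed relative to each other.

A is a four-legged stool. The seat is a 270×290×26 mm slab whose top surface is at z = 384 mm; four square legs, each 26×26 mm in cross-section, run from the floor (z = 0) to the underside of the seat, each flush with a corner of the seat. Four stretchers, 26 mm wide and 25 mm tall, connect adjacent legs with their undersides at z = 146 mm, each running between the inner faces of the legs it joins and aligned with the legs' outer faces on the other axis.

B is a spool: two coaxial disc flanges of radius 90 mm and thickness 12 mm, joined by a core cylinder of radius 61 mm and height 66 mm. The lower flange rests on z = 0 and the three cylinders share a vertical axis.

The spool is on top of the stool.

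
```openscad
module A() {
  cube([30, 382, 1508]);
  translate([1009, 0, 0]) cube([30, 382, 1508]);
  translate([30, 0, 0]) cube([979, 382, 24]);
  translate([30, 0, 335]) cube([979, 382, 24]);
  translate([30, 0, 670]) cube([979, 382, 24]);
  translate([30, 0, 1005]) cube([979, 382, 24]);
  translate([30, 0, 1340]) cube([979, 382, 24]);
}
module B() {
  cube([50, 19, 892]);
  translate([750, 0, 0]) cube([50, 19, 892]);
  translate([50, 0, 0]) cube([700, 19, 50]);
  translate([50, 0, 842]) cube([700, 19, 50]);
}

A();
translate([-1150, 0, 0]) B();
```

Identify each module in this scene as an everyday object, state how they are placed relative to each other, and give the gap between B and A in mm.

The picture frame's nearest face is 350 mm from the bookshelf's −x face.

A is a bookshelf. B is a picture frame. The picture frame is on the floor beside the bookshelf on its −x side. The gap between the picture frame and the bookshelf is 350 mm.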